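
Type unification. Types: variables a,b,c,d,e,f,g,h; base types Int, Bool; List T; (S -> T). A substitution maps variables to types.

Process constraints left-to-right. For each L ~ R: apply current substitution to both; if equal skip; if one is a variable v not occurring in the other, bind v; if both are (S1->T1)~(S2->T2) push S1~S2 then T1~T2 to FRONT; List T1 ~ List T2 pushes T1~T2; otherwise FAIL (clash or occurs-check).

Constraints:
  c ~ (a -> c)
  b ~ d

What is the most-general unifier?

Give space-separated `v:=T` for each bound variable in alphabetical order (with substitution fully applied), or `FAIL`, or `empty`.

step 1: unify c ~ (a -> c)  [subst: {-} | 1 pending]
  occurs-check fail: c in (a -> c)

Answer: FAIL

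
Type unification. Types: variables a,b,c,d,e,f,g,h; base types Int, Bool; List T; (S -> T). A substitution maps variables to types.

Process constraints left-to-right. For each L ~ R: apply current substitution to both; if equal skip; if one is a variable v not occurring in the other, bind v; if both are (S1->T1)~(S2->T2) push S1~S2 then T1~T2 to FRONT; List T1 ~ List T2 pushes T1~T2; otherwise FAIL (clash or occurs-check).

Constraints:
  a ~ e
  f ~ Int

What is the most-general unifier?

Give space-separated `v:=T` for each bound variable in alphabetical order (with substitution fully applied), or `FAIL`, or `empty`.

step 1: unify a ~ e  [subst: {-} | 1 pending]
  bind a := e
step 2: unify f ~ Int  [subst: {a:=e} | 0 pending]
  bind f := Int

Answer: a:=e f:=Int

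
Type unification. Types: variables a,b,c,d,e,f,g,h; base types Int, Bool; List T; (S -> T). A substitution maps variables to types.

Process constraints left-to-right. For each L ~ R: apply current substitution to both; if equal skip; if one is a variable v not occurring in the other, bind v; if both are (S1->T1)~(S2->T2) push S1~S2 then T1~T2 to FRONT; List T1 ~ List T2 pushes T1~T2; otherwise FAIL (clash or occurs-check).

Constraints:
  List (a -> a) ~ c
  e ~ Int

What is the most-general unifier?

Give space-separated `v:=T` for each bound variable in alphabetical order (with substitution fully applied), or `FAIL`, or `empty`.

step 1: unify List (a -> a) ~ c  [subst: {-} | 1 pending]
  bind c := List (a -> a)
step 2: unify e ~ Int  [subst: {c:=List (a -> a)} | 0 pending]
  bind e := Int

Answer: c:=List (a -> a) e:=Int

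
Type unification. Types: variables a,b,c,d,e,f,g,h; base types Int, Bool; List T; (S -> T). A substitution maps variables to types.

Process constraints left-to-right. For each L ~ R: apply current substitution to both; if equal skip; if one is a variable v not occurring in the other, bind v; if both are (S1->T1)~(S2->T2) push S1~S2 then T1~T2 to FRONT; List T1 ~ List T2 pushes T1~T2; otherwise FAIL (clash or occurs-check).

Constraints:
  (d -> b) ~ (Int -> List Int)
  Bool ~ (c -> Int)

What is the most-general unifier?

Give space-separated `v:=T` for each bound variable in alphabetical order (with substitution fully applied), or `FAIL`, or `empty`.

step 1: unify (d -> b) ~ (Int -> List Int)  [subst: {-} | 1 pending]
  -> decompose arrow: push d~Int, b~List Int
step 2: unify d ~ Int  [subst: {-} | 2 pending]
  bind d := Int
step 3: unify b ~ List Int  [subst: {d:=Int} | 1 pending]
  bind b := List Int
step 4: unify Bool ~ (c -> Int)  [subst: {d:=Int, b:=List Int} | 0 pending]
  clash: Bool vs (c -> Int)

Answer: FAIL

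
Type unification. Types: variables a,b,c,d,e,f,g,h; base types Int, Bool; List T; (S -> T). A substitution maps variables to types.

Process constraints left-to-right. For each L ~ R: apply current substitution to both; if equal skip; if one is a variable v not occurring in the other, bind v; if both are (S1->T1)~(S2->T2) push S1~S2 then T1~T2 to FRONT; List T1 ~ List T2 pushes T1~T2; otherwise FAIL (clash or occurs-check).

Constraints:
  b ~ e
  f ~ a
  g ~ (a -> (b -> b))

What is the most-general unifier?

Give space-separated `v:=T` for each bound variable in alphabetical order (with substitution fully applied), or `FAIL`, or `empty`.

Answer: b:=e f:=a g:=(a -> (e -> e))

Derivation:
step 1: unify b ~ e  [subst: {-} | 2 pending]
  bind b := e
step 2: unify f ~ a  [subst: {b:=e} | 1 pending]
  bind f := a
step 3: unify g ~ (a -> (e -> e))  [subst: {b:=e, f:=a} | 0 pending]
  bind g := (a -> (e -> e))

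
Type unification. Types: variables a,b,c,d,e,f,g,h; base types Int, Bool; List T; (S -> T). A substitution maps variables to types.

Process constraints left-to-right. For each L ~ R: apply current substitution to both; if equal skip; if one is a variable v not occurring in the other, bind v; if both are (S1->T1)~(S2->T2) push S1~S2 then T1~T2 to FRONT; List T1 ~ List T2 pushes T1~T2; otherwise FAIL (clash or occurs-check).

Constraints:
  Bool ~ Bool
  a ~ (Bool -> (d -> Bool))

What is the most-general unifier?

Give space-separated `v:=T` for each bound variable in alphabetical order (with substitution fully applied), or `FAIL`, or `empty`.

step 1: unify Bool ~ Bool  [subst: {-} | 1 pending]
  -> identical, skip
step 2: unify a ~ (Bool -> (d -> Bool))  [subst: {-} | 0 pending]
  bind a := (Bool -> (d -> Bool))

Answer: a:=(Bool -> (d -> Bool))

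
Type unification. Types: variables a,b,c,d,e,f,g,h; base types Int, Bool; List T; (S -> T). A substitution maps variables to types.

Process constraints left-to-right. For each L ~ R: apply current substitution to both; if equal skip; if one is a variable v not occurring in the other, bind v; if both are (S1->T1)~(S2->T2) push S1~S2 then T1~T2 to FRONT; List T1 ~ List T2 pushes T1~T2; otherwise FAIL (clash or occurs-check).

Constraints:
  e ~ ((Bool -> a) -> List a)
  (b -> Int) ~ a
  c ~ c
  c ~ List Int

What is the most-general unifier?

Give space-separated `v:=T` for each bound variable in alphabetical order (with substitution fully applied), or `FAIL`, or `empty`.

Answer: a:=(b -> Int) c:=List Int e:=((Bool -> (b -> Int)) -> List (b -> Int))

Derivation:
step 1: unify e ~ ((Bool -> a) -> List a)  [subst: {-} | 3 pending]
  bind e := ((Bool -> a) -> List a)
step 2: unify (b -> Int) ~ a  [subst: {e:=((Bool -> a) -> List a)} | 2 pending]
  bind a := (b -> Int)
step 3: unify c ~ c  [subst: {e:=((Bool -> a) -> List a), a:=(b -> Int)} | 1 pending]
  -> identical, skip
step 4: unify c ~ List Int  [subst: {e:=((Bool -> a) -> List a), a:=(b -> Int)} | 0 pending]
  bind c := List Int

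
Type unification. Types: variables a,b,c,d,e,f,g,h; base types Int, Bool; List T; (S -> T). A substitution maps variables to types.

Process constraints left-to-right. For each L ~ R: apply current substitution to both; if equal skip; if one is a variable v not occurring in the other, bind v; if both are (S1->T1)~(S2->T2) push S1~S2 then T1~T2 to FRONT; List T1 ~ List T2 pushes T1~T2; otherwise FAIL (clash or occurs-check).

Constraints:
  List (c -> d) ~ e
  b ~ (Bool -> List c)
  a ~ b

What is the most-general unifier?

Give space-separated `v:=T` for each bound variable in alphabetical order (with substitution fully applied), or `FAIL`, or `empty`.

Answer: a:=(Bool -> List c) b:=(Bool -> List c) e:=List (c -> d)

Derivation:
step 1: unify List (c -> d) ~ e  [subst: {-} | 2 pending]
  bind e := List (c -> d)
step 2: unify b ~ (Bool -> List c)  [subst: {e:=List (c -> d)} | 1 pending]
  bind b := (Bool -> List c)
step 3: unify a ~ (Bool -> List c)  [subst: {e:=List (c -> d), b:=(Bool -> List c)} | 0 pending]
  bind a := (Bool -> List c)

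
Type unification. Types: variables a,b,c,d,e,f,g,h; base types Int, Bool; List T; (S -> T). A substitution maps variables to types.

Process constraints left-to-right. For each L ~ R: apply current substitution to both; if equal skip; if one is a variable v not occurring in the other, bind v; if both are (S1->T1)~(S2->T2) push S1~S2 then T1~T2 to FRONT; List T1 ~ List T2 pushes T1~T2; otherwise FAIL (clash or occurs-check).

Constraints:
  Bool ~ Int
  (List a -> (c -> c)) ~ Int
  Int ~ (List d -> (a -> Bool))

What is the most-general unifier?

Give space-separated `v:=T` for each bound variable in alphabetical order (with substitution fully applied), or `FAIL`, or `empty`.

step 1: unify Bool ~ Int  [subst: {-} | 2 pending]
  clash: Bool vs Int

Answer: FAIL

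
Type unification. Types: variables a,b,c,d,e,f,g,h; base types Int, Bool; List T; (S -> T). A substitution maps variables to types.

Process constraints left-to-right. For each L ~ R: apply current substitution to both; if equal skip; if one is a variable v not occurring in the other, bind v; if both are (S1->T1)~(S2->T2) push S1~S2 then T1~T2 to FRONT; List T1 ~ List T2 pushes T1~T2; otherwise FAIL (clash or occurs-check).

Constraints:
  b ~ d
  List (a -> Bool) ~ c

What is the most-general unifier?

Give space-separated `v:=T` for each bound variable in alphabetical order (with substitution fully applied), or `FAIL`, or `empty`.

Answer: b:=d c:=List (a -> Bool)

Derivation:
step 1: unify b ~ d  [subst: {-} | 1 pending]
  bind b := d
step 2: unify List (a -> Bool) ~ c  [subst: {b:=d} | 0 pending]
  bind c := List (a -> Bool)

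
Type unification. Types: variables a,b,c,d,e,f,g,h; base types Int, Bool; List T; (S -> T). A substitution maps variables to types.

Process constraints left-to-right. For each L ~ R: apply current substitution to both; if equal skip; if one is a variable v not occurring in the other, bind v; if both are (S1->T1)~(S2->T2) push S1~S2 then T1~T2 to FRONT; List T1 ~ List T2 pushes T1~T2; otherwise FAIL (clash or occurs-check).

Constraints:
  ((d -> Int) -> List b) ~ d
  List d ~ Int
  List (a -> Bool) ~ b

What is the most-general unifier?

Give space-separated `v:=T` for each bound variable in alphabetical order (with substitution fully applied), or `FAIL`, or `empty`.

Answer: FAIL

Derivation:
step 1: unify ((d -> Int) -> List b) ~ d  [subst: {-} | 2 pending]
  occurs-check fail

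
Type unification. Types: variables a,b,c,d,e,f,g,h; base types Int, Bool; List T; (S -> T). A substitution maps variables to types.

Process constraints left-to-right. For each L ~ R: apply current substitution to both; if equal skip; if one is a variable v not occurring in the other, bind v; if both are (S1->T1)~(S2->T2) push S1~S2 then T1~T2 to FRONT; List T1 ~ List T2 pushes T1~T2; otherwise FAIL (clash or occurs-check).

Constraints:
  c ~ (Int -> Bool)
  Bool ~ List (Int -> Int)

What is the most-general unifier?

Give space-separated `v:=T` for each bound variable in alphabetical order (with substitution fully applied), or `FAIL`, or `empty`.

Answer: FAIL

Derivation:
step 1: unify c ~ (Int -> Bool)  [subst: {-} | 1 pending]
  bind c := (Int -> Bool)
step 2: unify Bool ~ List (Int -> Int)  [subst: {c:=(Int -> Bool)} | 0 pending]
  clash: Bool vs List (Int -> Int)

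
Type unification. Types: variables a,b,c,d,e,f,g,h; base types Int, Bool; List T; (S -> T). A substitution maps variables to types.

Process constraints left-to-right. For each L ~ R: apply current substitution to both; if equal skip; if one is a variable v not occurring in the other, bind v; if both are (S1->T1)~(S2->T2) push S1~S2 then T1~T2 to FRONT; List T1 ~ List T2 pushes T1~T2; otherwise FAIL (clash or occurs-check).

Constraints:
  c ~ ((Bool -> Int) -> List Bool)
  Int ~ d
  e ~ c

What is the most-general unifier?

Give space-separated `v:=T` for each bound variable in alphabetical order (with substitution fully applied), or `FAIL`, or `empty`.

Answer: c:=((Bool -> Int) -> List Bool) d:=Int e:=((Bool -> Int) -> List Bool)

Derivation:
step 1: unify c ~ ((Bool -> Int) -> List Bool)  [subst: {-} | 2 pending]
  bind c := ((Bool -> Int) -> List Bool)
step 2: unify Int ~ d  [subst: {c:=((Bool -> Int) -> List Bool)} | 1 pending]
  bind d := Int
step 3: unify e ~ ((Bool -> Int) -> List Bool)  [subst: {c:=((Bool -> Int) -> List Bool), d:=Int} | 0 pending]
  bind e := ((Bool -> Int) -> List Bool)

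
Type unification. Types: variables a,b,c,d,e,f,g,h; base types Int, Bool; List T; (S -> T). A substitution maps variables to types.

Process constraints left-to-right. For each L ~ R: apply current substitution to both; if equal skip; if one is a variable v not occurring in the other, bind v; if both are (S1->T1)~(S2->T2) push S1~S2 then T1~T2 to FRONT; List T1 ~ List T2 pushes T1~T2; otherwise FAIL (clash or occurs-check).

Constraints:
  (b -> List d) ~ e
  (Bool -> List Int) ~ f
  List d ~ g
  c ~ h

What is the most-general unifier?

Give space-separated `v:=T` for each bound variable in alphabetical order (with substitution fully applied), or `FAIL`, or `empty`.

step 1: unify (b -> List d) ~ e  [subst: {-} | 3 pending]
  bind e := (b -> List d)
step 2: unify (Bool -> List Int) ~ f  [subst: {e:=(b -> List d)} | 2 pending]
  bind f := (Bool -> List Int)
step 3: unify List d ~ g  [subst: {e:=(b -> List d), f:=(Bool -> List Int)} | 1 pending]
  bind g := List d
step 4: unify c ~ h  [subst: {e:=(b -> List d), f:=(Bool -> List Int), g:=List d} | 0 pending]
  bind c := h

Answer: c:=h e:=(b -> List d) f:=(Bool -> List Int) g:=List d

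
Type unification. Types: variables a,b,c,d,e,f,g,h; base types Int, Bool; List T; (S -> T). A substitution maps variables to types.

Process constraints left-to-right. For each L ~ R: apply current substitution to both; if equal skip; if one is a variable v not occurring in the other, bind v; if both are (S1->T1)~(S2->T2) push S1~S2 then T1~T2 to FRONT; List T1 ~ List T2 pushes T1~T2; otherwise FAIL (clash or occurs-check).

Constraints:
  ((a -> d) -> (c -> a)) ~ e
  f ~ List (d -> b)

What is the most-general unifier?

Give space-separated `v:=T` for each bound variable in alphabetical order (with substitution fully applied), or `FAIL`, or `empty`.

step 1: unify ((a -> d) -> (c -> a)) ~ e  [subst: {-} | 1 pending]
  bind e := ((a -> d) -> (c -> a))
step 2: unify f ~ List (d -> b)  [subst: {e:=((a -> d) -> (c -> a))} | 0 pending]
  bind f := List (d -> b)

Answer: e:=((a -> d) -> (c -> a)) f:=List (d -> b)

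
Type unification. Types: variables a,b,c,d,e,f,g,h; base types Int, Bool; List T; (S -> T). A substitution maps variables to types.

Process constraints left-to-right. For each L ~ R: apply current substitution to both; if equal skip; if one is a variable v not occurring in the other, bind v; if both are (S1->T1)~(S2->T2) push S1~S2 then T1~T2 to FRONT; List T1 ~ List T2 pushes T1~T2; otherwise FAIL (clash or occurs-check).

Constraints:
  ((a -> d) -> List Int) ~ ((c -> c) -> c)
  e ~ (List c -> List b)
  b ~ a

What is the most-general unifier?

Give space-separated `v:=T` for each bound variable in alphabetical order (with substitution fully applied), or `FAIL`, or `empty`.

Answer: a:=List Int b:=List Int c:=List Int d:=List Int e:=(List List Int -> List List Int)

Derivation:
step 1: unify ((a -> d) -> List Int) ~ ((c -> c) -> c)  [subst: {-} | 2 pending]
  -> decompose arrow: push (a -> d)~(c -> c), List Int~c
step 2: unify (a -> d) ~ (c -> c)  [subst: {-} | 3 pending]
  -> decompose arrow: push a~c, d~c
step 3: unify a ~ c  [subst: {-} | 4 pending]
  bind a := c
step 4: unify d ~ c  [subst: {a:=c} | 3 pending]
  bind d := c
step 5: unify List Int ~ c  [subst: {a:=c, d:=c} | 2 pending]
  bind c := List Int
step 6: unify e ~ (List List Int -> List b)  [subst: {a:=c, d:=c, c:=List Int} | 1 pending]
  bind e := (List List Int -> List b)
step 7: unify b ~ List Int  [subst: {a:=c, d:=c, c:=List Int, e:=(List List Int -> List b)} | 0 pending]
  bind b := List Int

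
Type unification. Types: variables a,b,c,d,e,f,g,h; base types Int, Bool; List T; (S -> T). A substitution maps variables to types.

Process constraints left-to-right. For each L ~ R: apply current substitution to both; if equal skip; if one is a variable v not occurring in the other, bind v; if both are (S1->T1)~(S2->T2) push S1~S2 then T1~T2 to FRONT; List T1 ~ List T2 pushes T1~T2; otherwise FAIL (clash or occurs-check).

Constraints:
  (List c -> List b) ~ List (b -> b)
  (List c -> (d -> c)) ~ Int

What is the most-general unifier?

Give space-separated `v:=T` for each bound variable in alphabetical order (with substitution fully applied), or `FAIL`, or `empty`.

Answer: FAIL

Derivation:
step 1: unify (List c -> List b) ~ List (b -> b)  [subst: {-} | 1 pending]
  clash: (List c -> List b) vs List (b -> b)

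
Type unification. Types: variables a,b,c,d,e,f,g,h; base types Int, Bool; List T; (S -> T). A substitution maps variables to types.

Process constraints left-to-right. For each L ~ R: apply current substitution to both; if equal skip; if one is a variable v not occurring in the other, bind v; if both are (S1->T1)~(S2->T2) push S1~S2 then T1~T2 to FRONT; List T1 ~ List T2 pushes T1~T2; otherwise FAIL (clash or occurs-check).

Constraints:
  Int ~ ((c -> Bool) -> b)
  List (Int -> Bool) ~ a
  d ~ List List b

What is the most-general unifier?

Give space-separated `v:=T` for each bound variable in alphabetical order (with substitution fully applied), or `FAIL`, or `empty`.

Answer: FAIL

Derivation:
step 1: unify Int ~ ((c -> Bool) -> b)  [subst: {-} | 2 pending]
  clash: Int vs ((c -> Bool) -> b)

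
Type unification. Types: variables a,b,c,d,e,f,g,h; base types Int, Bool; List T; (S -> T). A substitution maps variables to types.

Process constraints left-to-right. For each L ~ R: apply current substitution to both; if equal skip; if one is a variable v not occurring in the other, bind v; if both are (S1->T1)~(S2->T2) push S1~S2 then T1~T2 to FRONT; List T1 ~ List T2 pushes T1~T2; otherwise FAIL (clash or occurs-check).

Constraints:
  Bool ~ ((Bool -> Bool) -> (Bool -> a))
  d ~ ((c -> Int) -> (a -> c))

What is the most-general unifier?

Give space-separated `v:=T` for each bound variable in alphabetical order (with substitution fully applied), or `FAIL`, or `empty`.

step 1: unify Bool ~ ((Bool -> Bool) -> (Bool -> a))  [subst: {-} | 1 pending]
  clash: Bool vs ((Bool -> Bool) -> (Bool -> a))

Answer: FAIL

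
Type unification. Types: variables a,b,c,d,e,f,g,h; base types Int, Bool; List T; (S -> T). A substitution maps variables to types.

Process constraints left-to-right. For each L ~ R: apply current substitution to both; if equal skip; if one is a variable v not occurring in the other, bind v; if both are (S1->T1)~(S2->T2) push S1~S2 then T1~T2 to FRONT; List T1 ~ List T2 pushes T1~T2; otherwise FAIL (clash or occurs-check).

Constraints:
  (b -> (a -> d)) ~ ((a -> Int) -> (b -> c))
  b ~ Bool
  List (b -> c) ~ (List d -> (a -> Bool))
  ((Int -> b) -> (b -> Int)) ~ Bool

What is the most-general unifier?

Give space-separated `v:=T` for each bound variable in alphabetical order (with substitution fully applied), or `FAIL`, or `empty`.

Answer: FAIL

Derivation:
step 1: unify (b -> (a -> d)) ~ ((a -> Int) -> (b -> c))  [subst: {-} | 3 pending]
  -> decompose arrow: push b~(a -> Int), (a -> d)~(b -> c)
step 2: unify b ~ (a -> Int)  [subst: {-} | 4 pending]
  bind b := (a -> Int)
step 3: unify (a -> d) ~ ((a -> Int) -> c)  [subst: {b:=(a -> Int)} | 3 pending]
  -> decompose arrow: push a~(a -> Int), d~c
step 4: unify a ~ (a -> Int)  [subst: {b:=(a -> Int)} | 4 pending]
  occurs-check fail: a in (a -> Int)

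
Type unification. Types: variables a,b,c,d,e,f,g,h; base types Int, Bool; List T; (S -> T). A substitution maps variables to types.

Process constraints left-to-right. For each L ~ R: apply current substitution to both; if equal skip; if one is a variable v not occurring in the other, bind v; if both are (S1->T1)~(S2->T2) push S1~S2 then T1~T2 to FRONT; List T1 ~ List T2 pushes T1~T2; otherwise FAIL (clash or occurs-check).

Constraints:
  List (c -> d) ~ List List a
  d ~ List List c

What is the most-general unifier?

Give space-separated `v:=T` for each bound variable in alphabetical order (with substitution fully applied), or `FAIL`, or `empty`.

step 1: unify List (c -> d) ~ List List a  [subst: {-} | 1 pending]
  -> decompose List: push (c -> d)~List a
step 2: unify (c -> d) ~ List a  [subst: {-} | 1 pending]
  clash: (c -> d) vs List a

Answer: FAIL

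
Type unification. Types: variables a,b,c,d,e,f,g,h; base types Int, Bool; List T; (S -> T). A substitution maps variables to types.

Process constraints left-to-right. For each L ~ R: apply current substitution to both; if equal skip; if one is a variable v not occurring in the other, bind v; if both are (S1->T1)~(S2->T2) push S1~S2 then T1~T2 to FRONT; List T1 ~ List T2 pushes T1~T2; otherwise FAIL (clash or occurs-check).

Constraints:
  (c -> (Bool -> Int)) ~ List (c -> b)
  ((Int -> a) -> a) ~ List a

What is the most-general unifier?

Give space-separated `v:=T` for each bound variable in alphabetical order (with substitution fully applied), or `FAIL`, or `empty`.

step 1: unify (c -> (Bool -> Int)) ~ List (c -> b)  [subst: {-} | 1 pending]
  clash: (c -> (Bool -> Int)) vs List (c -> b)

Answer: FAIL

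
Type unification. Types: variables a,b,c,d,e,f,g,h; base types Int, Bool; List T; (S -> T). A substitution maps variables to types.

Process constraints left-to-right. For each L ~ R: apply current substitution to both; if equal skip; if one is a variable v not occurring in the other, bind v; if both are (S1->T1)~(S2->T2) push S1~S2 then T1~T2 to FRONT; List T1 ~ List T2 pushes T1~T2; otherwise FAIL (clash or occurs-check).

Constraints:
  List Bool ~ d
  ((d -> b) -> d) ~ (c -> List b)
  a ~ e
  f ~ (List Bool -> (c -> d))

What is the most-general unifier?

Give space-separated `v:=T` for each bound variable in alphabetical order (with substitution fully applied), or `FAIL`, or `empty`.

Answer: a:=e b:=Bool c:=(List Bool -> Bool) d:=List Bool f:=(List Bool -> ((List Bool -> Bool) -> List Bool))

Derivation:
step 1: unify List Bool ~ d  [subst: {-} | 3 pending]
  bind d := List Bool
step 2: unify ((List Bool -> b) -> List Bool) ~ (c -> List b)  [subst: {d:=List Bool} | 2 pending]
  -> decompose arrow: push (List Bool -> b)~c, List Bool~List b
step 3: unify (List Bool -> b) ~ c  [subst: {d:=List Bool} | 3 pending]
  bind c := (List Bool -> b)
step 4: unify List Bool ~ List b  [subst: {d:=List Bool, c:=(List Bool -> b)} | 2 pending]
  -> decompose List: push Bool~b
step 5: unify Bool ~ b  [subst: {d:=List Bool, c:=(List Bool -> b)} | 2 pending]
  bind b := Bool
step 6: unify a ~ e  [subst: {d:=List Bool, c:=(List Bool -> b), b:=Bool} | 1 pending]
  bind a := e
step 7: unify f ~ (List Bool -> ((List Bool -> Bool) -> List Bool))  [subst: {d:=List Bool, c:=(List Bool -> b), b:=Bool, a:=e} | 0 pending]
  bind f := (List Bool -> ((List Bool -> Bool) -> List Bool))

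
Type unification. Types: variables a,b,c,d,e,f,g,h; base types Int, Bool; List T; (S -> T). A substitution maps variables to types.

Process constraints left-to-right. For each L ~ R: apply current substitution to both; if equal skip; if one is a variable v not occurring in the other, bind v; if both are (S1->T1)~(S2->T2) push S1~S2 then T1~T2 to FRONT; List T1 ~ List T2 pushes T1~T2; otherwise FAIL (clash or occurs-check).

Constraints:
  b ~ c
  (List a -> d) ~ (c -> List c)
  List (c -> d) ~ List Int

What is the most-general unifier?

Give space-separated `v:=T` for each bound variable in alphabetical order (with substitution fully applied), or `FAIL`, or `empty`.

step 1: unify b ~ c  [subst: {-} | 2 pending]
  bind b := c
step 2: unify (List a -> d) ~ (c -> List c)  [subst: {b:=c} | 1 pending]
  -> decompose arrow: push List a~c, d~List c
step 3: unify List a ~ c  [subst: {b:=c} | 2 pending]
  bind c := List a
step 4: unify d ~ List List a  [subst: {b:=c, c:=List a} | 1 pending]
  bind d := List List a
step 5: unify List (List a -> List List a) ~ List Int  [subst: {b:=c, c:=List a, d:=List List a} | 0 pending]
  -> decompose List: push (List a -> List List a)~Int
step 6: unify (List a -> List List a) ~ Int  [subst: {b:=c, c:=List a, d:=List List a} | 0 pending]
  clash: (List a -> List List a) vs Int

Answer: FAIL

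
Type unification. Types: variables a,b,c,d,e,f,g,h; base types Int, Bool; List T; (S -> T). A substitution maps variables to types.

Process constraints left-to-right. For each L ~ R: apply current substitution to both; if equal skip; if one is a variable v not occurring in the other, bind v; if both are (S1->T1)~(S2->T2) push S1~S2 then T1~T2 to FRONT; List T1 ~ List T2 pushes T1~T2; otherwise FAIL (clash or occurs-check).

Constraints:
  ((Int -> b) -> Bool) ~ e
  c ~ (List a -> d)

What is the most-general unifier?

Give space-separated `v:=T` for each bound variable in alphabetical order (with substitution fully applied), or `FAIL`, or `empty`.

Answer: c:=(List a -> d) e:=((Int -> b) -> Bool)

Derivation:
step 1: unify ((Int -> b) -> Bool) ~ e  [subst: {-} | 1 pending]
  bind e := ((Int -> b) -> Bool)
step 2: unify c ~ (List a -> d)  [subst: {e:=((Int -> b) -> Bool)} | 0 pending]
  bind c := (List a -> d)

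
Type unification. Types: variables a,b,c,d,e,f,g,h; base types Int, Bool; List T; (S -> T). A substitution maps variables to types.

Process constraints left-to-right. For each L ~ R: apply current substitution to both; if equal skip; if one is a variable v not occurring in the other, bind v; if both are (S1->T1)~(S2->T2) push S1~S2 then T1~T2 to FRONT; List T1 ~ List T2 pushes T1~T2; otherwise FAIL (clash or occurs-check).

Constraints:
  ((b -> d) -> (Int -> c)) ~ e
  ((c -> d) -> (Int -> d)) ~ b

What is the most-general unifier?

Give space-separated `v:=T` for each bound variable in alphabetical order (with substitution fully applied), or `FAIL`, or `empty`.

step 1: unify ((b -> d) -> (Int -> c)) ~ e  [subst: {-} | 1 pending]
  bind e := ((b -> d) -> (Int -> c))
step 2: unify ((c -> d) -> (Int -> d)) ~ b  [subst: {e:=((b -> d) -> (Int -> c))} | 0 pending]
  bind b := ((c -> d) -> (Int -> d))

Answer: b:=((c -> d) -> (Int -> d)) e:=((((c -> d) -> (Int -> d)) -> d) -> (Int -> c))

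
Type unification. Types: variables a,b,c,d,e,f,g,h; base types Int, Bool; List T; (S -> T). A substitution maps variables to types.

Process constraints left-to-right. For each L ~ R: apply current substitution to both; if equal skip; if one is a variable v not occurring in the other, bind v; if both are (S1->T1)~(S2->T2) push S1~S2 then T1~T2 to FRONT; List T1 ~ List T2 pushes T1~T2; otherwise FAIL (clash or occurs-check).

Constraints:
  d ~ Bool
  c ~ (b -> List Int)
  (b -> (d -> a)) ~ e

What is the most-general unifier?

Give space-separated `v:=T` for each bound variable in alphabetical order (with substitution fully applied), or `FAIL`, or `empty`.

step 1: unify d ~ Bool  [subst: {-} | 2 pending]
  bind d := Bool
step 2: unify c ~ (b -> List Int)  [subst: {d:=Bool} | 1 pending]
  bind c := (b -> List Int)
step 3: unify (b -> (Bool -> a)) ~ e  [subst: {d:=Bool, c:=(b -> List Int)} | 0 pending]
  bind e := (b -> (Bool -> a))

Answer: c:=(b -> List Int) d:=Bool e:=(b -> (Bool -> a))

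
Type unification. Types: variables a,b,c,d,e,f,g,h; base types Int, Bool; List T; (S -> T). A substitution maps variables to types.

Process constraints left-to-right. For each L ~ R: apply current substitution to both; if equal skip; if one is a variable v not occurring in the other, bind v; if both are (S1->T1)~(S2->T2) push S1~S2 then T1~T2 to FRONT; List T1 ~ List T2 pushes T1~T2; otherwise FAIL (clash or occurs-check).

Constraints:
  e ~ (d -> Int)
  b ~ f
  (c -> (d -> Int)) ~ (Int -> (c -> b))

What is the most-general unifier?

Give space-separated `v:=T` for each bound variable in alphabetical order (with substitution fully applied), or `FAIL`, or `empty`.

step 1: unify e ~ (d -> Int)  [subst: {-} | 2 pending]
  bind e := (d -> Int)
step 2: unify b ~ f  [subst: {e:=(d -> Int)} | 1 pending]
  bind b := f
step 3: unify (c -> (d -> Int)) ~ (Int -> (c -> f))  [subst: {e:=(d -> Int), b:=f} | 0 pending]
  -> decompose arrow: push c~Int, (d -> Int)~(c -> f)
step 4: unify c ~ Int  [subst: {e:=(d -> Int), b:=f} | 1 pending]
  bind c := Int
step 5: unify (d -> Int) ~ (Int -> f)  [subst: {e:=(d -> Int), b:=f, c:=Int} | 0 pending]
  -> decompose arrow: push d~Int, Int~f
step 6: unify d ~ Int  [subst: {e:=(d -> Int), b:=f, c:=Int} | 1 pending]
  bind d := Int
step 7: unify Int ~ f  [subst: {e:=(d -> Int), b:=f, c:=Int, d:=Int} | 0 pending]
  bind f := Int

Answer: b:=Int c:=Int d:=Int e:=(Int -> Int) f:=Int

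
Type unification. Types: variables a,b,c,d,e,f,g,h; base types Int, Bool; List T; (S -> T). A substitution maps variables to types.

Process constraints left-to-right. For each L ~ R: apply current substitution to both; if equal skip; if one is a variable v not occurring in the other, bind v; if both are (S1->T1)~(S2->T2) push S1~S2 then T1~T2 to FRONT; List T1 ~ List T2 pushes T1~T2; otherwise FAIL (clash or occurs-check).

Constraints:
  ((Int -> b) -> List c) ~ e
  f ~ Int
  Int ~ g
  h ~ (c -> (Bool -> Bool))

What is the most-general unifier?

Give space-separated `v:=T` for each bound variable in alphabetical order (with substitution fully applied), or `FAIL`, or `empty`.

Answer: e:=((Int -> b) -> List c) f:=Int g:=Int h:=(c -> (Bool -> Bool))

Derivation:
step 1: unify ((Int -> b) -> List c) ~ e  [subst: {-} | 3 pending]
  bind e := ((Int -> b) -> List c)
step 2: unify f ~ Int  [subst: {e:=((Int -> b) -> List c)} | 2 pending]
  bind f := Int
step 3: unify Int ~ g  [subst: {e:=((Int -> b) -> List c), f:=Int} | 1 pending]
  bind g := Int
step 4: unify h ~ (c -> (Bool -> Bool))  [subst: {e:=((Int -> b) -> List c), f:=Int, g:=Int} | 0 pending]
  bind h := (c -> (Bool -> Bool))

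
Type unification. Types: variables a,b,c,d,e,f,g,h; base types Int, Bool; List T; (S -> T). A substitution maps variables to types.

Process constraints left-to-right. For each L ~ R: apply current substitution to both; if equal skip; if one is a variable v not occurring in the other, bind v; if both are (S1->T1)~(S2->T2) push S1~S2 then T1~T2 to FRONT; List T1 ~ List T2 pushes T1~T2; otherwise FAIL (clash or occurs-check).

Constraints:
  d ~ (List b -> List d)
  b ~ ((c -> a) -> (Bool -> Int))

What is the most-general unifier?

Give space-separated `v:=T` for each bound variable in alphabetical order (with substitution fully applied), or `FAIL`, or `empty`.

step 1: unify d ~ (List b -> List d)  [subst: {-} | 1 pending]
  occurs-check fail: d in (List b -> List d)

Answer: FAIL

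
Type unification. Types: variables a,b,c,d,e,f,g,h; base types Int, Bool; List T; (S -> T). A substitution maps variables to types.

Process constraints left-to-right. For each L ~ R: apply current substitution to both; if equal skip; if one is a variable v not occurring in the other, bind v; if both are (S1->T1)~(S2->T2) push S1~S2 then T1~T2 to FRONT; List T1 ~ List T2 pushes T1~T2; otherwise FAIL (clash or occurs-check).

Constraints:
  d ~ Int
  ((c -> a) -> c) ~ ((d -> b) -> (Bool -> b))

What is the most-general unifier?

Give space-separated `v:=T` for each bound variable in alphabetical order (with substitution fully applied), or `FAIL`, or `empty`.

Answer: FAIL

Derivation:
step 1: unify d ~ Int  [subst: {-} | 1 pending]
  bind d := Int
step 2: unify ((c -> a) -> c) ~ ((Int -> b) -> (Bool -> b))  [subst: {d:=Int} | 0 pending]
  -> decompose arrow: push (c -> a)~(Int -> b), c~(Bool -> b)
step 3: unify (c -> a) ~ (Int -> b)  [subst: {d:=Int} | 1 pending]
  -> decompose arrow: push c~Int, a~b
step 4: unify c ~ Int  [subst: {d:=Int} | 2 pending]
  bind c := Int
step 5: unify a ~ b  [subst: {d:=Int, c:=Int} | 1 pending]
  bind a := b
step 6: unify Int ~ (Bool -> b)  [subst: {d:=Int, c:=Int, a:=b} | 0 pending]
  clash: Int vs (Bool -> b)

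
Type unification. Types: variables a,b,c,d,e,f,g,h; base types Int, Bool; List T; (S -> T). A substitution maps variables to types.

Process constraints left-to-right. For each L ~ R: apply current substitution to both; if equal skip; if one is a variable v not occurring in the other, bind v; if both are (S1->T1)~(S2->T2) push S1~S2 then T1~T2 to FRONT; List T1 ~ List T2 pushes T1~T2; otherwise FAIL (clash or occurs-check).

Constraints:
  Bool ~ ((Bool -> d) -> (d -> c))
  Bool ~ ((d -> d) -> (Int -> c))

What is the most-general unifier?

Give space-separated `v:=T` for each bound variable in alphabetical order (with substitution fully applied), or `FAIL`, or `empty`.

step 1: unify Bool ~ ((Bool -> d) -> (d -> c))  [subst: {-} | 1 pending]
  clash: Bool vs ((Bool -> d) -> (d -> c))

Answer: FAIL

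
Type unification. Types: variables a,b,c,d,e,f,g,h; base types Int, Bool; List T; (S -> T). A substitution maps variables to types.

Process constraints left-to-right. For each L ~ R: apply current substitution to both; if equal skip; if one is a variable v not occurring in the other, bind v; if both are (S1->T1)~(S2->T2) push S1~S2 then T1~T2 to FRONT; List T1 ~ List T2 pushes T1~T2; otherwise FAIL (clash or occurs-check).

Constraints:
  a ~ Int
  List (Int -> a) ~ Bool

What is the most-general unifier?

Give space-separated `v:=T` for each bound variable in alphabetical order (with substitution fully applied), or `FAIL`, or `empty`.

step 1: unify a ~ Int  [subst: {-} | 1 pending]
  bind a := Int
step 2: unify List (Int -> Int) ~ Bool  [subst: {a:=Int} | 0 pending]
  clash: List (Int -> Int) vs Bool

Answer: FAIL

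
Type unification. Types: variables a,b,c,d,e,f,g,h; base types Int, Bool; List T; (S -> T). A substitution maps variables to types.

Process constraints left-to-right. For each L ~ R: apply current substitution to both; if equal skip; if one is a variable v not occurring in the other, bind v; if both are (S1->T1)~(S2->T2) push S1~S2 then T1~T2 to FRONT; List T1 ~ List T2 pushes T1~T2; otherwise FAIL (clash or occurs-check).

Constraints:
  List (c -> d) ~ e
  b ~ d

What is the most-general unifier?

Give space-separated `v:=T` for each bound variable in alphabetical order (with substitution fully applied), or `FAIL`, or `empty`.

Answer: b:=d e:=List (c -> d)

Derivation:
step 1: unify List (c -> d) ~ e  [subst: {-} | 1 pending]
  bind e := List (c -> d)
step 2: unify b ~ d  [subst: {e:=List (c -> d)} | 0 pending]
  bind b := d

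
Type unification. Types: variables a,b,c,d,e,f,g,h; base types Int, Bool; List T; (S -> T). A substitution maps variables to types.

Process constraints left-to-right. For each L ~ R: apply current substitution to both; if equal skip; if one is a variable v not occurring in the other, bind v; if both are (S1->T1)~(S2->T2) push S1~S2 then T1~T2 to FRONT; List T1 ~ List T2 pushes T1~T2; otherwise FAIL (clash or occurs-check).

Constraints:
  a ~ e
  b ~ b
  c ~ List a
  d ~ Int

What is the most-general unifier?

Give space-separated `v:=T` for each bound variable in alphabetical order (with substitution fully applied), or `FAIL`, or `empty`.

Answer: a:=e c:=List e d:=Int

Derivation:
step 1: unify a ~ e  [subst: {-} | 3 pending]
  bind a := e
step 2: unify b ~ b  [subst: {a:=e} | 2 pending]
  -> identical, skip
step 3: unify c ~ List e  [subst: {a:=e} | 1 pending]
  bind c := List e
step 4: unify d ~ Int  [subst: {a:=e, c:=List e} | 0 pending]
  bind d := Int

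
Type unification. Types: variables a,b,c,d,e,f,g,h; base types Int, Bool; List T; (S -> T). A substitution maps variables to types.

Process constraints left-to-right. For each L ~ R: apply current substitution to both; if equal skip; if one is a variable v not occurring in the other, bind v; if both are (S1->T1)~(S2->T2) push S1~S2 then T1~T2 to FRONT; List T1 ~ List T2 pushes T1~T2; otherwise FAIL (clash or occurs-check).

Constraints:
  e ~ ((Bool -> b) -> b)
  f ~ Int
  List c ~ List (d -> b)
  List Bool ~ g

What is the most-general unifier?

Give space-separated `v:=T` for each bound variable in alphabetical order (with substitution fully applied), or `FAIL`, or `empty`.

Answer: c:=(d -> b) e:=((Bool -> b) -> b) f:=Int g:=List Bool

Derivation:
step 1: unify e ~ ((Bool -> b) -> b)  [subst: {-} | 3 pending]
  bind e := ((Bool -> b) -> b)
step 2: unify f ~ Int  [subst: {e:=((Bool -> b) -> b)} | 2 pending]
  bind f := Int
step 3: unify List c ~ List (d -> b)  [subst: {e:=((Bool -> b) -> b), f:=Int} | 1 pending]
  -> decompose List: push c~(d -> b)
step 4: unify c ~ (d -> b)  [subst: {e:=((Bool -> b) -> b), f:=Int} | 1 pending]
  bind c := (d -> b)
step 5: unify List Bool ~ g  [subst: {e:=((Bool -> b) -> b), f:=Int, c:=(d -> b)} | 0 pending]
  bind g := List Bool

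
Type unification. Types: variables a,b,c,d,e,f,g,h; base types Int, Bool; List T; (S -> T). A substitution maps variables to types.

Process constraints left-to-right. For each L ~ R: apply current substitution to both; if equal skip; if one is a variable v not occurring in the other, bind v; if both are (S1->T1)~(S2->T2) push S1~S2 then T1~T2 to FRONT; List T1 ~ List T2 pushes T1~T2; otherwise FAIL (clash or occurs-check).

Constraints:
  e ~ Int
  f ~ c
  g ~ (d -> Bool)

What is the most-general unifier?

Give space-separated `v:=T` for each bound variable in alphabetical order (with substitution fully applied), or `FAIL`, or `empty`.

Answer: e:=Int f:=c g:=(d -> Bool)

Derivation:
step 1: unify e ~ Int  [subst: {-} | 2 pending]
  bind e := Int
step 2: unify f ~ c  [subst: {e:=Int} | 1 pending]
  bind f := c
step 3: unify g ~ (d -> Bool)  [subst: {e:=Int, f:=c} | 0 pending]
  bind g := (d -> Bool)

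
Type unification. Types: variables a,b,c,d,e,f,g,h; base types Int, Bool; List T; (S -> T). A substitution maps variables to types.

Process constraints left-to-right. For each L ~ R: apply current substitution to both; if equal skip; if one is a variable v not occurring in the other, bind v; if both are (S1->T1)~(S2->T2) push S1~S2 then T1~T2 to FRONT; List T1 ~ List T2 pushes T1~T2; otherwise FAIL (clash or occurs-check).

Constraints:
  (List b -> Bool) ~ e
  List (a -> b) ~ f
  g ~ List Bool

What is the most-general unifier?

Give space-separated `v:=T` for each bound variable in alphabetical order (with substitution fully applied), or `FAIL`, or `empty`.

Answer: e:=(List b -> Bool) f:=List (a -> b) g:=List Bool

Derivation:
step 1: unify (List b -> Bool) ~ e  [subst: {-} | 2 pending]
  bind e := (List b -> Bool)
step 2: unify List (a -> b) ~ f  [subst: {e:=(List b -> Bool)} | 1 pending]
  bind f := List (a -> b)
step 3: unify g ~ List Bool  [subst: {e:=(List b -> Bool), f:=List (a -> b)} | 0 pending]
  bind g := List Bool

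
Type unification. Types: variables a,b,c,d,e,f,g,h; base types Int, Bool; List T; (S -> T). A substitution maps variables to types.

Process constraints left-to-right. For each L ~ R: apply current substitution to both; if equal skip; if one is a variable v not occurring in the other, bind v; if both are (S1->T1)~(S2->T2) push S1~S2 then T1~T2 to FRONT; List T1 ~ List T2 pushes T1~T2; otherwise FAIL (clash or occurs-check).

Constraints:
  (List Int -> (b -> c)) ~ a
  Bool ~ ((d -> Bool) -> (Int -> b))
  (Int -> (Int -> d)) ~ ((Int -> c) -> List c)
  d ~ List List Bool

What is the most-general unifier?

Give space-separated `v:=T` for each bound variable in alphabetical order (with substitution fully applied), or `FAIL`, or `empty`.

step 1: unify (List Int -> (b -> c)) ~ a  [subst: {-} | 3 pending]
  bind a := (List Int -> (b -> c))
step 2: unify Bool ~ ((d -> Bool) -> (Int -> b))  [subst: {a:=(List Int -> (b -> c))} | 2 pending]
  clash: Bool vs ((d -> Bool) -> (Int -> b))

Answer: FAIL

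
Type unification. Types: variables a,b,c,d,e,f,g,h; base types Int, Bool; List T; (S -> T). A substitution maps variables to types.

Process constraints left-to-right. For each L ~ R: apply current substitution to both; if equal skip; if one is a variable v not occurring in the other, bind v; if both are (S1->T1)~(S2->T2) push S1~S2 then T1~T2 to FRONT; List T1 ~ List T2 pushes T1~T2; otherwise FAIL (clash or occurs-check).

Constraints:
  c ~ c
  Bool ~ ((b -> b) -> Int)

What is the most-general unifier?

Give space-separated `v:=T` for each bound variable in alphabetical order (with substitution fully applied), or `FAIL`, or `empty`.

Answer: FAIL

Derivation:
step 1: unify c ~ c  [subst: {-} | 1 pending]
  -> identical, skip
step 2: unify Bool ~ ((b -> b) -> Int)  [subst: {-} | 0 pending]
  clash: Bool vs ((b -> b) -> Int)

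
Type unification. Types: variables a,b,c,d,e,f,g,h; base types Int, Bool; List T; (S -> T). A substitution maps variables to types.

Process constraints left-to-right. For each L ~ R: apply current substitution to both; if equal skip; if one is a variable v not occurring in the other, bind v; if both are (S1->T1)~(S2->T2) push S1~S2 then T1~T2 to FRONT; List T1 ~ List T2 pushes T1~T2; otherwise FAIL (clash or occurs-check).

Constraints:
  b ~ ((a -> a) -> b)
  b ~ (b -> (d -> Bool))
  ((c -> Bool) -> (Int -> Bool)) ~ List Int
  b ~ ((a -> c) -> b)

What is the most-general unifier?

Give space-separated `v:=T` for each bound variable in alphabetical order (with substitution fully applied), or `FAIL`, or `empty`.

step 1: unify b ~ ((a -> a) -> b)  [subst: {-} | 3 pending]
  occurs-check fail: b in ((a -> a) -> b)

Answer: FAIL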